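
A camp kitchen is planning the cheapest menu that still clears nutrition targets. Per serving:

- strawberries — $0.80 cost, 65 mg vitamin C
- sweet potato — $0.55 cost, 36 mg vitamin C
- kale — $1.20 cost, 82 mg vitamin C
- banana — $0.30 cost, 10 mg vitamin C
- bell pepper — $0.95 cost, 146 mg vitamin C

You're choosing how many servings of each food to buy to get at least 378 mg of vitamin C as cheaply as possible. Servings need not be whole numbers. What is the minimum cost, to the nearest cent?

$2.46

Cost per mg of vitamin C: bell pepper $0.0065, strawberries $0.0123, kale $0.0146, sweet potato $0.0153, banana $0.0300.
With no serving limits, use only bell pepper: 378 mg / 146 mg = 2.589 servings × $0.95 = $2.46.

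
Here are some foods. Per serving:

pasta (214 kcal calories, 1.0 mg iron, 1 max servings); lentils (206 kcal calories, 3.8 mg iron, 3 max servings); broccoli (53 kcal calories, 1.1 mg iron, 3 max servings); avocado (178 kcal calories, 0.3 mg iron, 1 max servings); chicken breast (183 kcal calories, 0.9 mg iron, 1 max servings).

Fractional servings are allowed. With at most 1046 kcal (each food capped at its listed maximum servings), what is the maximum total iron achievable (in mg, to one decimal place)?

16.0 mg

Iron per kcal: broccoli 0.02075, lentils 0.01845, chicken breast 0.004918, pasta 0.004673, avocado 0.001685.
Take 3 servings of broccoli: uses 159 kcal, +3.3 mg iron (running total 3.3 mg).
Take 3 servings of lentils: uses 618 kcal, +11.4 mg iron (running total 14.7 mg).
Take 1 serving of chicken breast: uses 183 kcal, +0.9 mg iron (running total 15.6 mg).
Take 0.4019 servings of pasta: uses 86 kcal, +0.4 mg iron (running total 16.0 mg).
Filling greedily by iron-per-kcal is optimal for one linear limit, giving 16.0 mg.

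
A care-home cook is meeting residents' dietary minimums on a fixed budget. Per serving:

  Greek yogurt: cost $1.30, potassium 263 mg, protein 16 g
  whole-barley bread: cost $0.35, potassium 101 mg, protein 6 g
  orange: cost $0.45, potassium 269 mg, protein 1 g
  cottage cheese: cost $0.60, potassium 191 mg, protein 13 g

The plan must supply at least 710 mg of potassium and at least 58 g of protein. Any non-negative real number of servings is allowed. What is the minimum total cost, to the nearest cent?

Greek yogurt only: max(710/263, 58/16) = 3.625 servings → $4.71.
whole-barley bread only: max(710/101, 58/6) = 9.667 servings → $3.38.
orange only: max(710/269, 58/1) = 58 servings → $26.10.
cottage cheese only: max(710/191, 58/13) = 4.462 servings → $2.68.
Greek yogurt + whole-barley bread: intersection lies outside the first quadrant.
Greek yogurt + orange: intersection lies outside the first quadrant.
Greek yogurt + cottage cheese: the both-tight solution has a negative serving — not a feasible corner.
whole-barley bread + orange: intersection lies outside the first quadrant.
whole-barley bread + cottage cheese: intersection lies outside the first quadrant.
orange + cottage cheese: the both-tight solution has a negative serving — not a feasible corner.
Cheapest feasible corner: $2.68.

$2.68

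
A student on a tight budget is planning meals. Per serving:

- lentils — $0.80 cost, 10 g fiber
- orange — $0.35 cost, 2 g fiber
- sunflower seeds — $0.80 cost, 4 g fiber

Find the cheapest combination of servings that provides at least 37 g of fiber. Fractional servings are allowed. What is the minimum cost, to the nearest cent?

$2.96

Cost per g of fiber: lentils $0.0800, orange $0.1750, sunflower seeds $0.2000.
With no serving limits, use only lentils: 37 g / 10 g = 3.7 servings × $0.80 = $2.96.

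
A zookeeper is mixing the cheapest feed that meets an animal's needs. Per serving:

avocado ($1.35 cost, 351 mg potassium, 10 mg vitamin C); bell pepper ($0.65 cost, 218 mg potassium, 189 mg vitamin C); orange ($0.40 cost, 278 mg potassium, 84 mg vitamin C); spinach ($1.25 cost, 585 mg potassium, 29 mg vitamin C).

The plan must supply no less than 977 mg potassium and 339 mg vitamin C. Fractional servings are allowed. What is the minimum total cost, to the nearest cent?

At the optimum either one food covers both requirements or two foods hit both targets exactly; no other combination can be cheaper.
avocado only: max(977/351, 339/10) = 33.9 servings → $45.77.
bell pepper only: max(977/218, 339/189) = 4.482 servings → $2.91.
orange only: max(977/278, 339/84) = 4.036 servings → $1.61.
spinach only: max(977/585, 339/29) = 11.69 servings → $14.61.
avocado + bell pepper with both tight: 1.726 servings and 1.702 servings → $3.44.
avocado + orange with both targets exact would need a negative amount; discard.
avocado + spinach: the both-tight solution has a negative serving — not a feasible corner.
bell pepper + orange with both tight: 0.3557 servings and 3.235 servings → $1.53.
bell pepper + spinach with both tight: 1.631 servings and 1.062 servings → $2.39.
orange + spinach: the both-tight solution has a negative serving — not a feasible corner.
So the least-cost plan costs $1.53.

$1.53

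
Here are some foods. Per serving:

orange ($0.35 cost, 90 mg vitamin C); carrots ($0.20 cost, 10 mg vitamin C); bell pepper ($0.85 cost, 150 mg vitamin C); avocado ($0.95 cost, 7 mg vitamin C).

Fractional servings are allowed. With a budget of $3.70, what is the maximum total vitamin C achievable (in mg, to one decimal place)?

Vitamin C per dollar: orange 257.1, bell pepper 176.5, carrots 50, avocado 7.368.
With no serving limits, spend the whole cost allowance on orange: $3.70 / $0.35 × 90 mg = 951.4 mg.

951.4 mg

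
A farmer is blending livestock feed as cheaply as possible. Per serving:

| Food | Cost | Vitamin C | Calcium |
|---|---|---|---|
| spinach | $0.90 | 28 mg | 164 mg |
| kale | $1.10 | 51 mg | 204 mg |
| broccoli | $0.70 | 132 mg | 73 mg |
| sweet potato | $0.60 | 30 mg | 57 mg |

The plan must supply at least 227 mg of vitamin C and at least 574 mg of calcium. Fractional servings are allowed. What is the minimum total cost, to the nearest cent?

An LP optimum is at a vertex; with two nutrient constraints at most two foods are used. Check each candidate.
spinach only: max(227/28, 574/164) = 8.107 servings → $7.30.
kale only: max(227/51, 574/204) = 4.451 servings → $4.90.
broccoli only: max(227/132, 574/73) = 7.863 servings → $5.50.
sweet potato only: max(227/30, 574/57) = 10.07 servings → $6.04.
spinach + kale with both targets exact would need a negative amount; discard.
spinach + broccoli with both tight: 3.02 servings and 1.079 servings → $3.47.
spinach + sweet potato with both tight: 1.288 servings and 6.365 servings → $4.98.
kale + broccoli with both tight: 2.551 servings and 0.7341 servings → $3.32.
kale + sweet potato with both tight: 1.332 servings and 5.302 servings → $4.65.
broccoli + sweet potato: intersection lies outside the first quadrant.
So the least-cost plan costs $3.32.

$3.32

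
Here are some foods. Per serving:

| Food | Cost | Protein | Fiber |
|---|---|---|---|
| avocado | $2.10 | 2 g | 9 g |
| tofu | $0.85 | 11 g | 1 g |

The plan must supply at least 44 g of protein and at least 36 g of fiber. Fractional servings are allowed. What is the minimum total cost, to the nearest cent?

For a min-cost LP with two ≥-constraints, a basic feasible solution has at most two positive variables.
avocado only: max(44/2, 36/9) = 22 servings → $46.20.
tofu only: max(44/11, 36/1) = 36 servings → $30.60.
avocado + tofu with both tight: 3.629 servings and 3.34 servings → $10.46.
The minimum over all feasible corners is $10.46.

$10.46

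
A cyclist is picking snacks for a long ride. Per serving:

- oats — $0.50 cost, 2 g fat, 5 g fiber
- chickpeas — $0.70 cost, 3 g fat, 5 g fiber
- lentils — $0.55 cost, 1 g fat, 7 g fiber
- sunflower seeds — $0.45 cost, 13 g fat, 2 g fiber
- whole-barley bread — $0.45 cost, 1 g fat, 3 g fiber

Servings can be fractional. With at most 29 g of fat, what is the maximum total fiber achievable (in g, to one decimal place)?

Fiber per g fat: lentils 7, whole-barley bread 3, oats 2.5, chickpeas 1.667, sunflower seeds 0.1538.
With no serving limits, spend the whole fat allowance on lentils: 29 g / 1 g × 7 g = 203.0 g.

203.0 g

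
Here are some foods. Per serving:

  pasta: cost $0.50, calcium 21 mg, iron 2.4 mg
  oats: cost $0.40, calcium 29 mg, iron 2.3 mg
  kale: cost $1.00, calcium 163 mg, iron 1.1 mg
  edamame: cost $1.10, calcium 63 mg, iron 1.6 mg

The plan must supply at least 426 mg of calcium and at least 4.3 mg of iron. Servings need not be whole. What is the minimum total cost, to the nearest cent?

$2.76

This is a tiny linear program; its minimum lies at a vertex of the feasible set. List the vertices and price them.
pasta only: max(426/21, 4.3/2.4) = 20.29 servings → $10.14.
oats only: max(426/29, 4.3/2.3) = 14.69 servings → $5.88.
kale only: max(426/163, 4.3/1.1) = 3.909 servings → $3.91.
edamame only: max(426/63, 4.3/1.6) = 6.762 servings → $7.44.
pasta + oats: intersection lies outside the first quadrant.
pasta + kale with both tight: 0.6311 servings and 2.532 servings → $2.85.
pasta + edamame: intersection lies outside the first quadrant.
oats + kale with both tight: 0.6773 servings and 2.493 servings → $2.76.
oats + edamame: the both-tight solution has a negative serving — not a feasible corner.
kale + edamame with both tight: 2.145 servings and 1.213 servings → $3.48.
The minimum over all feasible corners is $2.76.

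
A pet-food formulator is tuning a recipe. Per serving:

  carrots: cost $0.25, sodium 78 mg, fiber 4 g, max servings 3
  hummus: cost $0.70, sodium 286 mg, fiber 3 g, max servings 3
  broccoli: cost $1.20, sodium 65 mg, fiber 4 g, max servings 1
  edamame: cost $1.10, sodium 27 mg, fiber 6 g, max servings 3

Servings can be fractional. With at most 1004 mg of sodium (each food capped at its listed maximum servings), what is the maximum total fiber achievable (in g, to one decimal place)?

Fiber per mg sodium: edamame 0.2222, broccoli 0.06154, carrots 0.05128, hummus 0.01049.
Take 3 servings of edamame: uses 81 mg sodium, +18.0 g fiber (running total 18.0 g).
Take 1 serving of broccoli: uses 65 mg sodium, +4.0 g fiber (running total 22.0 g).
Take 3 servings of carrots: uses 234 mg sodium, +12.0 g fiber (running total 34.0 g).
Take 2.182 servings of hummus: uses 624 mg sodium, +6.5 g fiber (running total 40.5 g).
Greedy by best ratio exhausts the sodium allowance optimally: 40.5 g.

40.5 g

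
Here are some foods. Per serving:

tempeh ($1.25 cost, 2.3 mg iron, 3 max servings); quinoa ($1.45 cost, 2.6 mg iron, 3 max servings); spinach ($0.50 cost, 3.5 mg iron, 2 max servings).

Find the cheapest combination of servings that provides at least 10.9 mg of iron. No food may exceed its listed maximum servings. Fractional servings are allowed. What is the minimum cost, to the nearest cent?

Cost per mg of iron: spinach $0.1429, tempeh $0.5435, quinoa $0.5577.
Take 2 servings of spinach: +7.0 mg iron for $1.00 (total $1.00, still need 3.9 mg).
Take 1.696 servings of tempeh: +3.9 mg iron for $2.12 (total $3.12, still need 0.0 mg).
Filling from the cheapest source first is optimal under one linear minimum: $3.12.

$3.12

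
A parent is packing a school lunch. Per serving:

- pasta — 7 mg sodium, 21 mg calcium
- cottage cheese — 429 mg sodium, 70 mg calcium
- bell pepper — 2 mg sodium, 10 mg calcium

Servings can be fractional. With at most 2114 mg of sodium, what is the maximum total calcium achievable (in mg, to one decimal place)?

10570.0 mg

Calcium per mg sodium: bell pepper 5, pasta 3, cottage cheese 0.1632.
With no serving limits, spend the whole sodium allowance on bell pepper: 2114 mg / 2 mg × 10 mg = 10570.0 mg.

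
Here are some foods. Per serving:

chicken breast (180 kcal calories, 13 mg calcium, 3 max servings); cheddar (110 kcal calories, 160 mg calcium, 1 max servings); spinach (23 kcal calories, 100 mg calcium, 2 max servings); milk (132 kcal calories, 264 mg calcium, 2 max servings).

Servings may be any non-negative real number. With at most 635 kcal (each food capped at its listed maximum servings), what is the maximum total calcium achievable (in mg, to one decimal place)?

903.5 mg

Calcium per kcal: spinach 4.348, milk 2, cheddar 1.455, chicken breast 0.07222.
Take 2 servings of spinach: uses 46 kcal, +200.0 mg calcium (running total 200.0 mg).
Take 2 servings of milk: uses 264 kcal, +528.0 mg calcium (running total 728.0 mg).
Take 1 serving of cheddar: uses 110 kcal, +160.0 mg calcium (running total 888.0 mg).
Take 1.194 servings of chicken breast: uses 215 kcal, +15.5 mg calcium (running total 903.5 mg).
Greedy by best ratio exhausts the calories allowance optimally: 903.5 mg.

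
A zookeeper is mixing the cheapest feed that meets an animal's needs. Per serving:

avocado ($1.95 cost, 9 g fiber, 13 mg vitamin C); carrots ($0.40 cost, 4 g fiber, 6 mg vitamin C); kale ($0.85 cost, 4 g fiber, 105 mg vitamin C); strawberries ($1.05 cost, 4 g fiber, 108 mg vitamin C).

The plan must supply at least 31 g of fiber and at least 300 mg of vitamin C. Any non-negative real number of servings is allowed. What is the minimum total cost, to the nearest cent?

$4.25

At the optimum either one food covers both requirements or two foods hit both targets exactly; no other combination can be cheaper.
avocado only: max(31/9, 300/13) = 23.08 servings → $45.00.
carrots only: max(31/4, 300/6) = 50 servings → $20.00.
kale only: max(31/4, 300/105) = 7.75 servings → $6.59.
strawberries only: max(31/4, 300/108) = 7.75 servings → $8.14.
avocado + carrots with both targets exact would need a negative amount; discard.
avocado + kale with both tight: 2.301 servings and 2.572 servings → $6.67.
avocado + strawberries with both tight: 2.335 servings and 2.497 servings → $7.17.
carrots + kale with both tight: 5.189 servings and 2.561 servings → $4.25.
carrots + strawberries with both tight: 5.265 servings and 2.485 servings → $4.72.
kale + strawberries: the both-tight solution has a negative serving — not a feasible corner.
So the least-cost plan costs $4.25.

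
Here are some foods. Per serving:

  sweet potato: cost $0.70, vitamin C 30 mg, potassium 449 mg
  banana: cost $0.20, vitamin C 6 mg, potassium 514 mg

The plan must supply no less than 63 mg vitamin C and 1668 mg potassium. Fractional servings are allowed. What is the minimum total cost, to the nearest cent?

For a min-cost LP with two ≥-constraints, a basic feasible solution has at most two positive variables.
sweet potato only: max(63/30, 1668/449) = 3.715 servings → $2.60.
banana only: max(63/6, 1668/514) = 10.5 servings → $2.10.
sweet potato + banana with both tight: 1.758 servings and 1.709 servings → $1.57.
So the least-cost plan costs $1.57.

$1.57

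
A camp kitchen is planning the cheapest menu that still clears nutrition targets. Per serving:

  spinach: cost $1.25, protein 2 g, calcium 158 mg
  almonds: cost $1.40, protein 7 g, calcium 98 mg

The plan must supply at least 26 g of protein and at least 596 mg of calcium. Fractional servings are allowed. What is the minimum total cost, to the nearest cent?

$6.72

Two binding constraints pin down two serving amounts, so the optimal mix uses at most two foods. The candidates are each food alone (scaled to the tighter of protein/calcium) and each pair with both constraints tight.
spinach only: max(26/2, 596/158) = 13 servings → $16.25.
almonds only: max(26/7, 596/98) = 6.082 servings → $8.51.
spinach + almonds with both tight: 1.785 servings and 3.204 servings → $6.72.
Cheapest feasible corner: $6.72.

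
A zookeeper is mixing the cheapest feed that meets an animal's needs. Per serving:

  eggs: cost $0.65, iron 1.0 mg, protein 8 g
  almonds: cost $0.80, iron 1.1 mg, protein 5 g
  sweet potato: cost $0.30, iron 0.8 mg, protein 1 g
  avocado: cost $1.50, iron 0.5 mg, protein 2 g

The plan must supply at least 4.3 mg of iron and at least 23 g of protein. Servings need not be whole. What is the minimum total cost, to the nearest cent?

This is a tiny linear program; its minimum lies at a vertex of the feasible set. List the vertices and price them.
eggs only: max(4.3/1.0, 23/8) = 4.3 servings → $2.79.
almonds only: max(4.3/1.1, 23/5) = 4.6 servings → $3.68.
sweet potato only: max(4.3/0.8, 23/1) = 23 servings → $6.90.
avocado only: max(4.3/0.5, 23/2) = 11.5 servings → $17.25.
eggs + almonds with both tight: 1 serving and 3 servings → $3.05.
eggs + sweet potato with both tight: 2.611 servings and 2.111 servings → $2.33.
eggs + avocado with both tight: 1.45 servings and 5.7 servings → $9.49.
almonds + sweet potato: the both-tight solution has a negative serving — not a feasible corner.
almonds + avocado: intersection lies outside the first quadrant.
sweet potato + avocado with both targets exact would need a negative amount; discard.
The minimum over all feasible corners is $2.33.

$2.33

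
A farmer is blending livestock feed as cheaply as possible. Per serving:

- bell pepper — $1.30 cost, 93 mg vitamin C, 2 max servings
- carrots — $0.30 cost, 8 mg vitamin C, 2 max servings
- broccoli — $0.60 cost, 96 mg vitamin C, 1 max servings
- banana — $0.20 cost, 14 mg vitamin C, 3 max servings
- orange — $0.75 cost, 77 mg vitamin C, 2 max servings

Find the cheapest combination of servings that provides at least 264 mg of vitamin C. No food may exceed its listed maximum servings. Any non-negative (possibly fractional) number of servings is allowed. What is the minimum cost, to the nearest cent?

Cost per mg of vitamin C: broccoli $0.0063, orange $0.0097, bell pepper $0.0140, banana $0.0143, carrots $0.0375.
Take 1 serving of broccoli: +96.0 mg vitamin C for $0.60 (total $0.60, still need 168.0 mg).
Take 2 servings of orange: +154.0 mg vitamin C for $1.50 (total $2.10, still need 14.0 mg).
Take 0.1505 servings of bell pepper: +14.0 mg vitamin C for $0.20 (total $2.30, still need 0.0 mg).
Filling from the cheapest source first is optimal under one linear minimum: $2.30.

$2.30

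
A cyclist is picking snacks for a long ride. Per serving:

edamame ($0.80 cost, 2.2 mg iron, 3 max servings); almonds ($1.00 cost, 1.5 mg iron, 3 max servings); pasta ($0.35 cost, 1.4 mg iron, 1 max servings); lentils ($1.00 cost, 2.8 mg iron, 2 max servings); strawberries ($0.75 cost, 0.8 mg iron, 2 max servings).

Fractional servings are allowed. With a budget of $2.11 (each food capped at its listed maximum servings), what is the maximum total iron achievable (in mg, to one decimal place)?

Iron per dollar: pasta 4, lentils 2.8, edamame 2.75, almonds 1.5, strawberries 1.067.
Take 1 serving of pasta: spends $0.35, +1.4 mg iron (running total 1.4 mg).
Take 1.76 servings of lentils: spends $1.76, +4.9 mg iron (running total 6.3 mg).
Filling greedily by iron-per-dollar is optimal for one linear limit, giving 6.3 mg.

6.3 mg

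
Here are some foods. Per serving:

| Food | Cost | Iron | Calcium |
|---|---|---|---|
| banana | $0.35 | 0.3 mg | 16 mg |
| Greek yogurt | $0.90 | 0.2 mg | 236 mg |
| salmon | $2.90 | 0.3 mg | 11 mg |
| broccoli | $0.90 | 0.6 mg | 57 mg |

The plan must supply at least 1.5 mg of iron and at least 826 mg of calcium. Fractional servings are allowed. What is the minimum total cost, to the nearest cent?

$3.96

Two binding constraints pin down two serving amounts, so the optimal mix uses at most two foods. The candidates are each food alone (scaled to the tighter of iron/calcium) and each pair with both constraints tight.
banana only: max(1.5/0.3, 826/16) = 51.62 servings → $18.07.
Greek yogurt only: max(1.5/0.2, 826/236) = 7.5 servings → $6.75.
salmon only: max(1.5/0.3, 826/11) = 75.09 servings → $217.76.
broccoli only: max(1.5/0.6, 826/57) = 14.49 servings → $13.04.
banana + Greek yogurt with both tight: 2.793 servings and 3.311 servings → $3.96.
banana + salmon: the both-tight solution has a negative serving — not a feasible corner.
banana + broccoli with both targets exact would need a negative amount; discard.
Greek yogurt + salmon with both tight: 3.372 servings and 2.752 servings → $11.02.
Greek yogurt + broccoli with both tight: 3.15 servings and 1.45 servings → $4.14.
salmon + broccoli: the both-tight solution has a negative serving — not a feasible corner.
So the least-cost plan costs $3.96.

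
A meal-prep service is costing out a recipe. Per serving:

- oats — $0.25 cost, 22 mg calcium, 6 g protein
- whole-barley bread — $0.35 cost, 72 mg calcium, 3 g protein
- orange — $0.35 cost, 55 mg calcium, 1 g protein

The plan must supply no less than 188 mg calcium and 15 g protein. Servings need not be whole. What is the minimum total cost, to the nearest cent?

This is a tiny linear program; its minimum lies at a vertex of the feasible set. List the vertices and price them.
oats only: max(188/22, 15/6) = 8.545 servings → $2.14.
whole-barley bread only: max(188/72, 15/3) = 5 servings → $1.75.
orange only: max(188/55, 15/1) = 15 servings → $5.25.
oats + whole-barley bread with both tight: 1.41 servings and 2.18 servings → $1.12.
oats + orange with both tight: 2.068 servings and 2.591 servings → $1.42.
whole-barley bread + orange: the both-tight solution has a negative serving — not a feasible corner.
Cheapest feasible corner: $1.12.

$1.12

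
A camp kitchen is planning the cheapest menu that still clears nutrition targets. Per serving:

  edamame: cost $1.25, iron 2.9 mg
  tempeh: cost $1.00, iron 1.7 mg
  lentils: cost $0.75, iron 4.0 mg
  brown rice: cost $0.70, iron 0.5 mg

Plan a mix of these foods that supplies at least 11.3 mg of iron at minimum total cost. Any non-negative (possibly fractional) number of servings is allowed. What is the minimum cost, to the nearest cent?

$2.12

Cost per mg of iron: lentils $0.1875, edamame $0.4310, tempeh $0.5882, brown rice $1.4000.
With no serving limits, use only lentils: 11.3 mg / 4.0 mg = 2.825 servings × $0.75 = $2.12.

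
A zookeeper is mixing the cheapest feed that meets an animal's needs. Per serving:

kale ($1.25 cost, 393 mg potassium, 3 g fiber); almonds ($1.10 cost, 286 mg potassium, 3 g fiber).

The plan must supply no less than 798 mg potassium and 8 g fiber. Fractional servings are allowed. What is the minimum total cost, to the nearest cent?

$2.98

With two linear requirements the optimum uses one or two foods; enumerate the corners.
kale only: max(798/393, 8/3) = 2.667 servings → $3.33.
almonds only: max(798/286, 8/3) = 2.79 servings → $3.07.
kale + almonds with both tight: 0.3302 servings and 2.336 servings → $2.98.
Cheapest feasible corner: $2.98.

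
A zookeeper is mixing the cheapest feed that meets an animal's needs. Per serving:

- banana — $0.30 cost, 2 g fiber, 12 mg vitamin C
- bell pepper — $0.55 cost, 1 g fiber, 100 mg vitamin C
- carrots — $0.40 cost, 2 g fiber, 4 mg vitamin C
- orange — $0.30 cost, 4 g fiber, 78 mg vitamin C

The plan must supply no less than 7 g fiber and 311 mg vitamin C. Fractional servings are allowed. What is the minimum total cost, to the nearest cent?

Compare the cost at each extreme point of the feasible region.
banana only: max(7/2, 311/12) = 25.92 servings → $7.78.
bell pepper only: max(7/1, 311/100) = 7 servings → $3.85.
carrots only: max(7/2, 311/4) = 77.75 servings → $31.10.
orange only: max(7/4, 311/78) = 3.987 servings → $1.20.
banana + bell pepper with both tight: 2.069 servings and 2.862 servings → $2.19.
banana + carrots: the both-tight solution has a negative serving — not a feasible corner.
banana + orange: the both-tight solution has a negative serving — not a feasible corner.
bell pepper + carrots with both tight: 3.031 servings and 1.985 servings → $2.46.
bell pepper + orange with both tight: 2.168 servings and 1.208 servings → $1.55.
carrots + orange with both targets exact would need a negative amount; discard.
The minimum over all feasible corners is $1.20.

$1.20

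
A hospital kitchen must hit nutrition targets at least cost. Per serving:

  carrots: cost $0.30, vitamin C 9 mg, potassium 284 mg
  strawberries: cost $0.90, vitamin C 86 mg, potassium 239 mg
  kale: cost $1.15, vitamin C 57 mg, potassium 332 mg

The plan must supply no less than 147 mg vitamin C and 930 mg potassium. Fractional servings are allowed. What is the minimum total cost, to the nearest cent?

$1.95

At the optimum either one food covers both requirements or two foods hit both targets exactly; no other combination can be cheaper.
carrots only: max(147/9, 930/284) = 16.33 servings → $4.90.
strawberries only: max(147/86, 930/239) = 3.891 servings → $3.50.
kale only: max(147/57, 930/332) = 2.801 servings → $3.22.
carrots + strawberries with both tight: 2.014 servings and 1.499 servings → $1.95.
carrots + kale with both tight: 0.3186 servings and 2.529 servings → $3.00.
strawberries + kale with both targets exact would need a negative amount; discard.
The minimum over all feasible corners is $1.95.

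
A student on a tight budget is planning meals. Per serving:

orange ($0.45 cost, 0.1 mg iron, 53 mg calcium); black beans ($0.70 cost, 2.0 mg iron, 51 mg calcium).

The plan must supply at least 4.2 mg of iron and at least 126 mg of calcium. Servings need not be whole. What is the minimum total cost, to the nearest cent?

$1.63

For a min-cost LP with two ≥-constraints, a basic feasible solution has at most two positive variables.
orange only: max(4.2/0.1, 126/53) = 42 servings → $18.90.
black beans only: max(4.2/2.0, 126/51) = 2.471 servings → $1.73.
orange + black beans with both tight: 0.3746 servings and 2.081 servings → $1.63.
So the least-cost plan costs $1.63.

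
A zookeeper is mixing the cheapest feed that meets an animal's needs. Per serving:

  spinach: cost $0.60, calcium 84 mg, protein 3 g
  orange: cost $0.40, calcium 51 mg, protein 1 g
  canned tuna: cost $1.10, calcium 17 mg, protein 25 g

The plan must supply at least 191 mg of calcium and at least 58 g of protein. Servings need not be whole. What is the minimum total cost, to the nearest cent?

This is a tiny linear program; its minimum lies at a vertex of the feasible set. List the vertices and price them.
spinach only: max(191/84, 58/3) = 19.33 servings → $11.60.
orange only: max(191/51, 58/1) = 58 servings → $23.20.
canned tuna only: max(191/17, 58/25) = 11.24 servings → $12.36.
spinach + orange: intersection lies outside the first quadrant.
spinach + canned tuna with both tight: 1.849 servings and 2.098 servings → $3.42.
orange + canned tuna with both tight: 3.012 servings and 2.2 servings → $3.62.
Cheapest feasible corner: $3.42.

$3.42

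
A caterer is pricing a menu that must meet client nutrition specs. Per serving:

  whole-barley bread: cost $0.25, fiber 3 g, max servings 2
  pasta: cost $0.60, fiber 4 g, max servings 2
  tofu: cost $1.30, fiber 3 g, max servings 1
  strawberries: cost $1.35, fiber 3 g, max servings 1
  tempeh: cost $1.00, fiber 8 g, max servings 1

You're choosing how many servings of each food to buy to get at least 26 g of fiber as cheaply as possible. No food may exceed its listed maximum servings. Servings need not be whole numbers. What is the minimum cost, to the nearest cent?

$4.45

Cost per g of fiber: whole-barley bread $0.0833, tempeh $0.1250, pasta $0.1500, tofu $0.4333, strawberries $0.4500.
Take 2 servings of whole-barley bread: +6.0 g fiber for $0.50 (total $0.50, still need 20.0 g).
Take 1 serving of tempeh: +8.0 g fiber for $1.00 (total $1.50, still need 12.0 g).
Take 2 servings of pasta: +8.0 g fiber for $1.20 (total $2.70, still need 4.0 g).
Take 1 serving of tofu: +3.0 g fiber for $1.30 (total $4.00, still need 1.0 g).
Take 0.3333 servings of strawberries: +1.0 g fiber for $0.45 (total $4.45, still need 0.0 g).
Greedy by cheapest-per-g is optimal for a single linear constraint, so the minimum cost is $4.45.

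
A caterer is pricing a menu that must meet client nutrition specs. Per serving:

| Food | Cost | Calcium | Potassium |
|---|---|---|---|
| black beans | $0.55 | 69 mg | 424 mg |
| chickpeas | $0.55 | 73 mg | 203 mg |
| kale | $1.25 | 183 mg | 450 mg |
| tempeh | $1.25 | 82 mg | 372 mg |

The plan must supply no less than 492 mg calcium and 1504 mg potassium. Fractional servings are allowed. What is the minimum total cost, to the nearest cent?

$3.45

For a min-cost LP with two ≥-constraints, a basic feasible solution has at most two positive variables.
black beans only: max(492/69, 1504/424) = 7.13 servings → $3.92.
chickpeas only: max(492/73, 1504/203) = 7.409 servings → $4.07.
kale only: max(492/183, 1504/450) = 3.342 servings → $4.18.
tempeh only: max(492/82, 1504/372) = 6 servings → $7.50.
black beans + chickpeas with both tight: 0.5852 servings and 6.187 servings → $3.72.
black beans + kale with both tight: 1.157 servings and 2.252 servings → $3.45.
black beans + tempeh: intersection lies outside the first quadrant.
chickpeas + kale: intersection lies outside the first quadrant.
chickpeas + tempeh with both tight: 5.68 servings and 0.9435 servings → $4.30.
kale + tempeh with both tight: 1.915 servings and 1.727 servings → $4.55.
Cheapest feasible corner: $3.45.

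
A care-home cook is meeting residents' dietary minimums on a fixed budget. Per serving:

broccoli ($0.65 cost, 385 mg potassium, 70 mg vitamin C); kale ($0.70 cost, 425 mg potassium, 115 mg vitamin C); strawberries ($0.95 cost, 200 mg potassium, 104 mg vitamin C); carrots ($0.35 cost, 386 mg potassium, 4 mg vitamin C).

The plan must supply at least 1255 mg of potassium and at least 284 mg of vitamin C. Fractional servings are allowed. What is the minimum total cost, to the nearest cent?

$1.91

broccoli only: max(1255/385, 284/70) = 4.057 servings → $2.64.
kale only: max(1255/425, 284/115) = 2.953 servings → $2.07.
strawberries only: max(1255/200, 284/104) = 6.275 servings → $5.96.
carrots only: max(1255/386, 284/4) = 71 servings → $24.85.
broccoli + kale with both tight: 1.627 servings and 1.48 servings → $2.09.
broccoli + strawberries with both tight: 2.831 servings and 0.8253 servings → $2.62.
broccoli + carrots: intersection lies outside the first quadrant.
kale + strawberries: intersection lies outside the first quadrant.
kale + carrots with both tight: 2.45 servings and 0.5534 servings → $1.91.
strawberries + carrots with both tight: 2.659 servings and 1.874 servings → $3.18.
So the least-cost plan costs $1.91.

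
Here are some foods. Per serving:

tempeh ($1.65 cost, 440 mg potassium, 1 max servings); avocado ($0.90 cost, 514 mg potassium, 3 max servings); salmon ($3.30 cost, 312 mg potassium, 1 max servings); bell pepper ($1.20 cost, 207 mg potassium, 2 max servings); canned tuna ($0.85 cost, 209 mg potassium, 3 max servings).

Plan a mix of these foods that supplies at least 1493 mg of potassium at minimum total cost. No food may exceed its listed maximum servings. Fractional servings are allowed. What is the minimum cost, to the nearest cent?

$2.61

Cost per mg of potassium: avocado $0.0018, tempeh $0.0037, canned tuna $0.0041, bell pepper $0.0058, salmon $0.0106.
Take 2.905 servings of avocado: +1493.0 mg potassium for $2.61 (total $2.61, still need 0.0 mg).
Greedy by cheapest-per-mg is optimal for a single linear constraint, so the minimum cost is $2.61.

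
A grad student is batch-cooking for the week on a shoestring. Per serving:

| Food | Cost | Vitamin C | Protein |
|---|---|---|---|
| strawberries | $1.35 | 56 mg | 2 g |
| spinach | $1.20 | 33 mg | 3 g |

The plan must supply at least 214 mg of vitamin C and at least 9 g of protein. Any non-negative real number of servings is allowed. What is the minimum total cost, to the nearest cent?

$5.46

Minimising a linear cost over {vitamin C ≥ 214, protein ≥ 9, servings ≥ 0} — the optimum is at a vertex, using one or two foods.
strawberries only: max(214/56, 9/2) = 4.5 servings → $6.08.
spinach only: max(214/33, 9/3) = 6.485 servings → $7.78.
strawberries + spinach with both tight: 3.382 servings and 0.7451 servings → $5.46.
So the least-cost plan costs $5.46.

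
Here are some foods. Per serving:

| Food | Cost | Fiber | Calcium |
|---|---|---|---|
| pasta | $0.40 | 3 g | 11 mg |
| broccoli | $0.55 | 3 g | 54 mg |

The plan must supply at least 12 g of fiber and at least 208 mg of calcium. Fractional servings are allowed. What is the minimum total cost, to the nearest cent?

$2.17

For a min-cost LP with two ≥-constraints, a basic feasible solution has at most two positive variables.
pasta only: max(12/3, 208/11) = 18.91 servings → $7.56.
broccoli only: max(12/3, 208/54) = 4 servings → $2.20.
pasta + broccoli with both tight: 0.186 servings and 3.814 servings → $2.17.
Cheapest feasible corner: $2.17.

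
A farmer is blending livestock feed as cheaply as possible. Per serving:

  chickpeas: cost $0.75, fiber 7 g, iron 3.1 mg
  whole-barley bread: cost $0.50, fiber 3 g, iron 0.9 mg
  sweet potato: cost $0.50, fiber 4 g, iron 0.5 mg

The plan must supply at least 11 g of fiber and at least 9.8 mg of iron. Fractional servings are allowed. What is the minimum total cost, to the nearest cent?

$2.37

chickpeas only: max(11/7, 9.8/3.1) = 3.161 servings → $2.37.
whole-barley bread only: max(11/3, 9.8/0.9) = 10.89 servings → $5.44.
sweet potato only: max(11/4, 9.8/0.5) = 19.6 servings → $9.80.
chickpeas + whole-barley bread with both targets exact would need a negative amount; discard.
chickpeas + sweet potato: the both-tight solution has a negative serving — not a feasible corner.
whole-barley bread + sweet potato: intersection lies outside the first quadrant.
So the least-cost plan costs $2.37.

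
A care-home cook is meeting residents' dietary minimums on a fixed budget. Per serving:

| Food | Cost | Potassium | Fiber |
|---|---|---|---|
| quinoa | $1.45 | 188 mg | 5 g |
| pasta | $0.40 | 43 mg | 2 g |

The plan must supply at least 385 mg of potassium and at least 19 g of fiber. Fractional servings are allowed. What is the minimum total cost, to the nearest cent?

$3.80

An LP optimum is at a vertex; with two nutrient constraints at most two foods are used. Check each candidate.
quinoa only: max(385/188, 19/5) = 3.8 servings → $5.51.
pasta only: max(385/43, 19/2) = 9.5 servings → $3.80.
quinoa + pasta: the both-tight solution has a negative serving — not a feasible corner.
So the least-cost plan costs $3.80.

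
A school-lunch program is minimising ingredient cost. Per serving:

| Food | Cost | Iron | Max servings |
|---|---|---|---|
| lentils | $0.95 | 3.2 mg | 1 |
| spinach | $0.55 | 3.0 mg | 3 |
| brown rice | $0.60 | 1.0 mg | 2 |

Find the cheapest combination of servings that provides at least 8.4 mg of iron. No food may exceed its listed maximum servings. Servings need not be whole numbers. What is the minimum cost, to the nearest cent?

$1.54

Cost per mg of iron: spinach $0.1833, lentils $0.2969, brown rice $0.6000.
Take 2.8 servings of spinach: +8.4 mg iron for $1.54 (total $1.54, still need 0.0 mg).
Greedy by cheapest-per-mg is optimal for a single linear constraint, so the minimum cost is $1.54.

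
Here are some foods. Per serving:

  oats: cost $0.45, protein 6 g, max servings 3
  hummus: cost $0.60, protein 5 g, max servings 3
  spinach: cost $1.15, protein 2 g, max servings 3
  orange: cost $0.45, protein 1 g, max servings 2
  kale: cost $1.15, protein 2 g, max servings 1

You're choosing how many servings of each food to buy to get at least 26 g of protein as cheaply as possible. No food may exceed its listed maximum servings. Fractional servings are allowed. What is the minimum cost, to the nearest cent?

$2.31

Cost per g of protein: oats $0.0750, hummus $0.1200, orange $0.4500, spinach $0.5750, kale $0.5750.
Take 3 servings of oats: +18.0 g protein for $1.35 (total $1.35, still need 8.0 g).
Take 1.6 servings of hummus: +8.0 g protein for $0.96 (total $2.31, still need 0.0 g).
Greedy by cheapest-per-g is optimal for a single linear constraint, so the minimum cost is $2.31.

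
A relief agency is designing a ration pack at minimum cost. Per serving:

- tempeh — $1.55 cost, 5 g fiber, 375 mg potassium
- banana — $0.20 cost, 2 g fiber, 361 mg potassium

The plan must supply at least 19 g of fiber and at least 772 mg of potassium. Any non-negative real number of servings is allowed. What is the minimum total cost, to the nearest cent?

Minimising a linear cost over {fiber ≥ 19, potassium ≥ 772, servings ≥ 0} — the optimum is at a vertex, using one or two foods.
tempeh only: max(19/5, 772/375) = 3.8 servings → $5.89.
banana only: max(19/2, 772/361) = 9.5 servings → $1.90.
tempeh + banana with both targets exact would need a negative amount; discard.
So the least-cost plan costs $1.90.

$1.90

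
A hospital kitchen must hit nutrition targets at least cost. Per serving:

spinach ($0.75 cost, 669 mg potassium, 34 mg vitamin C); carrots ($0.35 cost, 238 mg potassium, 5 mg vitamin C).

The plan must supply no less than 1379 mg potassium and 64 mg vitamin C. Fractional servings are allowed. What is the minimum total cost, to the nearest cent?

This is a tiny linear program; its minimum lies at a vertex of the feasible set. List the vertices and price them.
spinach only: max(1379/669, 64/34) = 2.061 servings → $1.55.
carrots only: max(1379/238, 64/5) = 12.8 servings → $4.48.
spinach + carrots with both tight: 1.756 servings and 0.8574 servings → $1.62.
The minimum over all feasible corners is $1.55.

$1.55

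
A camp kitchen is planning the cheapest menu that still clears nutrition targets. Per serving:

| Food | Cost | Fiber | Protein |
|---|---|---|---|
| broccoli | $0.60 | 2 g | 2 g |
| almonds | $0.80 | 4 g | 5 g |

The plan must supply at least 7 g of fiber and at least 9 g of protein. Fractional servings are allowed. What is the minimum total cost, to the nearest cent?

$1.44

With two linear requirements the optimum uses one or two foods; enumerate the corners.
broccoli only: max(7/2, 9/2) = 4.5 servings → $2.70.
almonds only: max(7/4, 9/5) = 1.8 servings → $1.44.
broccoli + almonds: intersection lies outside the first quadrant.
So the least-cost plan costs $1.44.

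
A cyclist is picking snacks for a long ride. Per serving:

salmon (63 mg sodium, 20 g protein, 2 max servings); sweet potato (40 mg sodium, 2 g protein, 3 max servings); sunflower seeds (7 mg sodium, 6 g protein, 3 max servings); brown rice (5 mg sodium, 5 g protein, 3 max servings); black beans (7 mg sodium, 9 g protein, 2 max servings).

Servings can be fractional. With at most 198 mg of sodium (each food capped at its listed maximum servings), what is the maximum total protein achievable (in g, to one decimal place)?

92.1 g

Protein per mg sodium: black beans 1.286, brown rice 1, sunflower seeds 0.8571, salmon 0.3175, sweet potato 0.05.
Take 2 servings of black beans: uses 14 mg sodium, +18.0 g protein (running total 18.0 g).
Take 3 servings of brown rice: uses 15 mg sodium, +15.0 g protein (running total 33.0 g).
Take 3 servings of sunflower seeds: uses 21 mg sodium, +18.0 g protein (running total 51.0 g).
Take 2 servings of salmon: uses 126 mg sodium, +40.0 g protein (running total 91.0 g).
Take 0.55 servings of sweet potato: uses 22 mg sodium, +1.1 g protein (running total 92.1 g).
Filling greedily by protein-per-mg sodium is optimal for one linear limit, giving 92.1 g.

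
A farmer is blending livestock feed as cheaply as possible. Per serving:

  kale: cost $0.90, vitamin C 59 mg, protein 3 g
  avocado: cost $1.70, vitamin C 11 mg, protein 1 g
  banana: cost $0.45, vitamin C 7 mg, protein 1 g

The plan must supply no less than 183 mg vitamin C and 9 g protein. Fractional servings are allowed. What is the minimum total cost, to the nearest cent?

kale only: max(183/59, 9/3) = 3.102 servings → $2.79.
avocado only: max(183/11, 9/1) = 16.64 servings → $28.28.
banana only: max(183/7, 9/1) = 26.14 servings → $11.76.
kale + avocado: the both-tight solution has a negative serving — not a feasible corner.
kale + banana: intersection lies outside the first quadrant.
avocado + banana: intersection lies outside the first quadrant.
So the least-cost plan costs $2.79.

$2.79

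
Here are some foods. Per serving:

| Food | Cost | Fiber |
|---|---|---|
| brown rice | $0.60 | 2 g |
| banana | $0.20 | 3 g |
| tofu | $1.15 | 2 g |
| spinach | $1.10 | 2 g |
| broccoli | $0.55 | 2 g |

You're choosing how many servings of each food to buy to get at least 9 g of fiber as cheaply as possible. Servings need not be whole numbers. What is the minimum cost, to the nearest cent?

$0.60

Cost per g of fiber: banana $0.0667, broccoli $0.2750, brown rice $0.3000, spinach $0.5500, tofu $0.5750.
With no serving limits, use only banana: 9 g / 3 g = 3 servings × $0.20 = $0.60.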